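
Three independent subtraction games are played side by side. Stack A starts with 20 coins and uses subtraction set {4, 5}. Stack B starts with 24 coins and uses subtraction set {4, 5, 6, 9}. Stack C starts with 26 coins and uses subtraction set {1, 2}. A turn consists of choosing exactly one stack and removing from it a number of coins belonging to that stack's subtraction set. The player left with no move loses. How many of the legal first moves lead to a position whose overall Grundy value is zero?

0

Stack A, S = {4, 5}:
n :  0  1  2  3  4  5  6  7  8  9 10 11 12 13 14 15 16 17 18 19 20
G :  0  0  0  0  1  1  1  1  2  0  0  0  0  1  1  1  1  2  0  0  0
G_A(20) = 0.
Stack B, S = {4, 5, 6, 9}:
G(0) = 0
G(1) = mex{} = 0
G(2) = mex{} = 0
G(3) = mex{} = 0
G(4) = mex{0} = 1
G(5) = mex{0,0} = 1
G(6) = mex{0,0,0} = 1
G(7) = mex{0,0,0} = 1
G(8) = mex{1,0,0} = 2
G(9) = mex{1,1,0,0} = 2
G(10) = mex{1,1,1,0} = 2
G(11) = mex{1,1,1,0} = 2
G(12) = mex{2,1,1,0} = 3
G(13) = mex{2,2,1,1} = 0
G(14) = mex{2,2,2,1} = 0
G(15) = mex{2,2,2,1} = 0
G(16) = mex{3,2,2,1} = 0
G(17) = mex{0,3,2,2} = 1
G(18) = mex{0,0,3,2} = 1
G(19) = mex{0,0,0,2} = 1
G(20) = mex{0,0,0,2} = 1
G(21) = mex{1,0,0,3} = 2
G(22) = mex{1,1,0,0} = 2
G(23) = mex{1,1,1,0} = 2
G(24) = mex{1,1,1,0} = 2
G_B(24) = 2.
Stack C, S = {1, 2}:
n :  0  1  2  3  4  5  6  7  8  9 10 11 12 13 14 15 16 17 18 19 20 21 22 23 24 25 26
G :  0  1  2  0  1  2  0  1  2  0  1  2  0  1  2  0  1  2  0  1  2  0  1  2  0  1  2
G_C(26) = 2.
Combined Grundy value = 0 ⊕ 2 ⊕ 2 = 0.
A winning move leaves total XOR = 0, i.e. changes one component's Grundy value g to g ⊕ X where X is the current total.
Stack A: target g' = 0⊕0 = 0, but every legal move changes the Grundy value (mex property), so 0 moves.
Stack B: target g' = 2⊕0 = 2, but every legal move changes the Grundy value (mex property), so 0 moves.
Stack C: target g' = 2⊕0 = 2, but every legal move changes the Grundy value (mex property), so 0 moves.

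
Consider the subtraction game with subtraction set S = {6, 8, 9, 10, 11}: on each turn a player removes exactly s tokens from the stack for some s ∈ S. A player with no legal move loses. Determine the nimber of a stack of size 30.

2

n :  0  1  2  3  4  5  6  7  8  9 10 11 12 13 14 15 16 17 18 19 20 21 22 23 24 25 26 27 28 29 30
G :  0  0  0  0  0  0  1  1  1  1  1  1  2  2  2  2  2  0  0  0  0  0  0  1  1  1  1  1  1  2  2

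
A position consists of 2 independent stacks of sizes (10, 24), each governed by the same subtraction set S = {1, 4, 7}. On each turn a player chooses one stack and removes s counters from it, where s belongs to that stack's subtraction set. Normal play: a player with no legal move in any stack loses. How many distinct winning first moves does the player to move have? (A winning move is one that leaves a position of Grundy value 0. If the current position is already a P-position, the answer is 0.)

All stacks use S = {1, 4, 7}:
n :  0  1  2  3  4  5  6  7  8  9 10 11 12 13 14 15 16 17 18 19 20 21 22 23 24
G :  0  1  0  1  2  0  1  2  0  1  0  1  2  0  1  2  0  1  0  1  2  0  1  2  0
Stack A: G(10) = 0.
Stack B: G(24) = 0.
Combined Grundy value = 0 ⊕ 0 = 0.
A winning move leaves total XOR = 0, i.e. changes one component's Grundy value g to g ⊕ X where X is the current total.
Stack A: target g' = 0⊕0 = 0, but every legal move changes the Grundy value (mex property), so 0 moves.
Stack B: target g' = 0⊕0 = 0, but every legal move changes the Grundy value (mex property), so 0 moves.

0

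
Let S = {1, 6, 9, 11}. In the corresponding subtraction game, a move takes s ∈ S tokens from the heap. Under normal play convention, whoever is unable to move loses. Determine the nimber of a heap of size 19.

0

G(0) = 0
G(1) = mex{0} = 1
G(2) = mex{1} = 0
G(3) = mex{0} = 1
G(4) = mex{1} = 0
G(5) = mex{0} = 1
G(6) = mex{1,0} = 2
G(7) = mex{2,1} = 0
G(8) = mex{0,0} = 1
G(9) = mex{1,1,0} = 2
G(10) = mex{2,0,1} = 3
G(11) = mex{3,1,0,0} = 2
G(12) = mex{2,2,1,1} = 0
G(13) = mex{0,0,0,0} = 1
G(14) = mex{1,1,1,1} = 0
G(15) = mex{0,2,2,0} = 1
G(16) = mex{1,3,0,1} = 2
G(17) = mex{2,2,1,2} = 0
G(18) = mex{0,0,2,0} = 1
G(19) = mex{1,1,3,1} = 0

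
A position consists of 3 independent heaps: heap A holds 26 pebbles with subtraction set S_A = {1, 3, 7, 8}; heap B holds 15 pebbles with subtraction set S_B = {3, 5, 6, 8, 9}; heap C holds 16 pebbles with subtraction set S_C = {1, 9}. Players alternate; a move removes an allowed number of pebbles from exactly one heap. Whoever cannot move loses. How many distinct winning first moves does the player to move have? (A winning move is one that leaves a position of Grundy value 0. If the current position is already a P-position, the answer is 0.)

3

Heap A, S = {1, 3, 7, 8}:
n :  0  1  2  3  4  5  6  7  8  9 10 11 12 13 14 15 16 17 18 19 20 21 22 23 24 25 26
G :  0  1  0  1  0  1  0  1  2  3  2  3  2  3  2  0  1  0  1  0  1  0  1  2  3  2  3
G_A(26) = 3.
Heap B, S = {3, 5, 6, 8, 9}:
n :  0  1  2  3  4  5  6  7  8  9 10 11 12 13 14 15
G :  0  0  0  1  1  1  2  2  2  3  3  3  0  0  0  1
G_B(15) = 1.
Heap C, S = {1, 9}:
G(0) = 0
G(1) = mex{0} = 1
G(2) = mex{1} = 0
G(3) = mex{0} = 1
G(4) = mex{1} = 0
G(5) = mex{0} = 1
G(6) = mex{1} = 0
G(7) = mex{0} = 1
G(8) = mex{1} = 0
G(9) = mex{0,0} = 1
G(10) = mex{1,1} = 0
G(11) = mex{0,0} = 1
G(12) = mex{1,1} = 0
G(13) = mex{0,0} = 1
G(14) = mex{1,1} = 0
G(15) = mex{0,0} = 1
G(16) = mex{1,1} = 0
G_C(16) = 0.
Combined Grundy value = 3 ⊕ 1 ⊕ 0 = 2.
A winning move leaves total XOR = 0, i.e. changes one component's Grundy value g to g ⊕ X where X is the current total.
Heap A: need g' = 3⊕2 = 1. Options: 26−1→G=2, 26−3→G=2, 26−7→G=0, 26−8→G=1. Hits: 1.
Heap B: need g' = 1⊕2 = 3. Options: 15−3→G=0, 15−5→G=3, 15−6→G=3, 15−8→G=2, 15−9→G=2. Hits: 2.
Heap C: need g' = 0⊕2 = 2. Options: 16−1→G=1, 16−9→G=1. Hits: 0.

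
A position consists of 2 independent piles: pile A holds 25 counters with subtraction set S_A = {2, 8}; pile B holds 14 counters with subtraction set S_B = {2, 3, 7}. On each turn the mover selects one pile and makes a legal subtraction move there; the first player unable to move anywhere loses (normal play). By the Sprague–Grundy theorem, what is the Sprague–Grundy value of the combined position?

Pile A, S = {2, 8}:
G(0) = 0
G(1) = mex{} = 0
G(2) = mex{0} = 1
G(3) = mex{0} = 1
G(4) = mex{1} = 0
G(5) = mex{1} = 0
G(6) = mex{0} = 1
G(7) = mex{0} = 1
G(8) = mex{1,0} = 2
G(9) = mex{1,0} = 2
G(10) = mex{2,1} = 0
G(11) = mex{2,1} = 0
G(12) = mex{0,0} = 1
G(13) = mex{0,0} = 1
G(14) = mex{1,1} = 0
G(15) = mex{1,1} = 0
G(16) = mex{0,2} = 1
G(17) = mex{0,2} = 1
G(18) = mex{1,0} = 2
G(19) = mex{1,0} = 2
G(20) = mex{2,1} = 0
G(21) = mex{2,1} = 0
G(22) = mex{0,0} = 1
G(23) = mex{0,0} = 1
G(24) = mex{1,1} = 0
G(25) = mex{1,1} = 0
G_A(25) = 0.
Pile B, S = {2, 3, 7}:
G(0) = 0
G(1) = mex{} = 0
G(2) = mex{0} = 1
G(3) = mex{0,0} = 1
G(4) = mex{1,0} = 2
G(5) = mex{1,1} = 0
G(6) = mex{2,1} = 0
G(7) = mex{0,2,0} = 1
G(8) = mex{0,0,0} = 1
G(9) = mex{1,0,1} = 2
G(10) = mex{1,1,1} = 0
G(11) = mex{2,1,2} = 0
G(12) = mex{0,2,0} = 1
G(13) = mex{0,0,0} = 1
G(14) = mex{1,0,1} = 2
G_B(14) = 2.
Combined Grundy value = 0 ⊕ 2 = 2.

2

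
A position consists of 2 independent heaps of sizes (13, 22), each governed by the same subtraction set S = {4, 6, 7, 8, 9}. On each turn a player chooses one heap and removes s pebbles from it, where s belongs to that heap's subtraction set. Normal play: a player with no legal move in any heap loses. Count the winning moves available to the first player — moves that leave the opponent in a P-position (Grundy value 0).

5

All heaps use S = {4, 6, 7, 8, 9}:
G(0) = 0
G(1) = mex{} = 0
G(2) = mex{} = 0
G(3) = mex{} = 0
G(4) = mex{0} = 1
G(5) = mex{0} = 1
G(6) = mex{0,0} = 1
G(7) = mex{0,0,0} = 1
G(8) = mex{1,0,0,0} = 2
G(9) = mex{1,0,0,0,0} = 2
G(10) = mex{1,1,0,0,0} = 2
G(11) = mex{1,1,1,0,0} = 2
G(12) = mex{2,1,1,1,0} = 3
G(13) = mex{2,1,1,1,1} = 0
G(14) = mex{2,2,1,1,1} = 0
G(15) = mex{2,2,2,1,1} = 0
G(16) = mex{3,2,2,2,1} = 0
G(17) = mex{0,2,2,2,2} = 1
G(18) = mex{0,3,2,2,2} = 1
G(19) = mex{0,0,3,2,2} = 1
G(20) = mex{0,0,0,3,2} = 1
G(21) = mex{1,0,0,0,3} = 2
G(22) = mex{1,0,0,0,0} = 2
Heap A: G(13) = 0.
Heap B: G(22) = 2.
Combined Grundy value = 0 ⊕ 2 = 2.
A winning move leaves total XOR = 0, i.e. changes one component's Grundy value g to g ⊕ X where X is the current total.
Heap A: need g' = 0⊕2 = 2. Options: 13−4→G=2, 13−6→G=1, 13−7→G=1, 13−8→G=1, 13−9→G=1. Hits: 1.
Heap B: need g' = 2⊕2 = 0. Options: 22−4→G=1, 22−6→G=0, 22−7→G=0, 22−8→G=0, 22−9→G=0. Hits: 4.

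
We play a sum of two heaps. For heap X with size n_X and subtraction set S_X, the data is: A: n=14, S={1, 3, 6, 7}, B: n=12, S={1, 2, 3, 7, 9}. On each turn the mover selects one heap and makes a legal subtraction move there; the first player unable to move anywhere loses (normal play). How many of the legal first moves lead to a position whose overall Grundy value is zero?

Heap A, S = {1, 3, 6, 7}:
n :  0  1  2  3  4  5  6  7  8  9 10 11 12 13 14
G :  0  1  0  1  0  1  2  3  2  3  2  3  0  1  0
G_A(14) = 0.
Heap B, S = {1, 2, 3, 7, 9}:
G(0) = 0
G(1) = mex{0} = 1
G(2) = mex{1,0} = 2
G(3) = mex{2,1,0} = 3
G(4) = mex{3,2,1} = 0
G(5) = mex{0,3,2} = 1
G(6) = mex{1,0,3} = 2
G(7) = mex{2,1,0,0} = 3
G(8) = mex{3,2,1,1} = 0
G(9) = mex{0,3,2,2,0} = 1
G(10) = mex{1,0,3,3,1} = 2
G(11) = mex{2,1,0,0,2} = 3
G(12) = mex{3,2,1,1,3} = 0
G_B(12) = 0.
Combined Grundy value = 0 ⊕ 0 = 0.
A winning move leaves total XOR = 0, i.e. changes one component's Grundy value g to g ⊕ X where X is the current total.
Heap A: target g' = 0⊕0 = 0, but every legal move changes the Grundy value (mex property), so 0 moves.
Heap B: target g' = 0⊕0 = 0, but every legal move changes the Grundy value (mex property), so 0 moves.

0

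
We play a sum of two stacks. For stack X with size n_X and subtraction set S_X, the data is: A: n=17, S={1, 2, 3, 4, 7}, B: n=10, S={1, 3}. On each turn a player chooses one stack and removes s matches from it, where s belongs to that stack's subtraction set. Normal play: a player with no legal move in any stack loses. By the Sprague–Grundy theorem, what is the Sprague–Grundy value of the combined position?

2

Stack A, S = {1, 2, 3, 4, 7}:
G(0) = 0
G(1) = mex{0} = 1
G(2) = mex{1,0} = 2
G(3) = mex{2,1,0} = 3
G(4) = mex{3,2,1,0} = 4
G(5) = mex{4,3,2,1} = 0
G(6) = mex{0,4,3,2} = 1
G(7) = mex{1,0,4,3,0} = 2
G(8) = mex{2,1,0,4,1} = 3
G(9) = mex{3,2,1,0,2} = 4
G(10) = mex{4,3,2,1,3} = 0
G(11) = mex{0,4,3,2,4} = 1
G(12) = mex{1,0,4,3,0} = 2
G(13) = mex{2,1,0,4,1} = 3
G(14) = mex{3,2,1,0,2} = 4
G(15) = mex{4,3,2,1,3} = 0
G(16) = mex{0,4,3,2,4} = 1
G(17) = mex{1,0,4,3,0} = 2
G_A(17) = 2.
Stack B, S = {1, 3}:
n :  0  1  2  3  4  5  6  7  8  9 10
G :  0  1  0  1  0  1  0  1  0  1  0
G_B(10) = 0.
Combined Grundy value = 2 ⊕ 0 = 2.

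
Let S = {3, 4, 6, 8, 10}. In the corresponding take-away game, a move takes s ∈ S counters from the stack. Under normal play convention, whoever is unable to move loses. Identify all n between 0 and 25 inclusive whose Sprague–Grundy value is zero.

n :  0  1  2  3  4  5  6  7  8  9 10 11 12 13 14 15 16 17 18 19 20 21 22 23 24 25
G :  0  0  0  1  1  1  2  2  2  3  3  3  4  0  0  0  1  1  1  2  2  2  3  3  3  4
P-positions are exactly the n with G(n) = 0.

0, 1, 2, 13, 14, 15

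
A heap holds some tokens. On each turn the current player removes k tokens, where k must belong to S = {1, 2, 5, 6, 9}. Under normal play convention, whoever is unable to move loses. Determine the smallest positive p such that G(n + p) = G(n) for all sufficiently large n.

G(0) = 0
G(1) = mex{0} = 1
G(2) = mex{1,0} = 2
G(3) = mex{2,1} = 0
G(4) = mex{0,2} = 1
G(5) = mex{1,0,0} = 2
G(6) = mex{2,1,1,0} = 3
G(7) = mex{3,2,2,1} = 0
G(8) = mex{0,3,0,2} = 1
G(9) = mex{1,0,1,0,0} = 2
G(10) = mex{2,1,2,1,1} = 0
G(11) = mex{0,2,3,2,2} = 1
G(12) = mex{1,0,0,3,0} = 2
G(13) = mex{2,1,1,0,1} = 3
G(14) = mex{3,2,2,1,2} = 0
G(15) = mex{0,3,0,2,3} = 1
G(16) = mex{1,0,1,0,0} = 2
G(17) = mex{2,1,2,1,1} = 0
G(n+7) = G(n) holds for n = 0,…,8 (a full window of length max(S) = 9), so the sequence is purely periodic with period 7.

7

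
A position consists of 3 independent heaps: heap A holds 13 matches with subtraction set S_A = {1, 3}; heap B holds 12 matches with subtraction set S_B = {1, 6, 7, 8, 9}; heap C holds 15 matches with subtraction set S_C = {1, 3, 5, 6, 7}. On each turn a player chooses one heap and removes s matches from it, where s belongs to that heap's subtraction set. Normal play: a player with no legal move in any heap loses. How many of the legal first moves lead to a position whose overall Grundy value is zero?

1

Heap A, S = {1, 3}:
n :  0  1  2  3  4  5  6  7  8  9 10 11 12 13
G :  0  1  0  1  0  1  0  1  0  1  0  1  0  1
G_A(13) = 1.
Heap B, S = {1, 6, 7, 8, 9}:
G(0) = 0
G(1) = mex{0} = 1
G(2) = mex{1} = 0
G(3) = mex{0} = 1
G(4) = mex{1} = 0
G(5) = mex{0} = 1
G(6) = mex{1,0} = 2
G(7) = mex{2,1,0} = 3
G(8) = mex{3,0,1,0} = 2
G(9) = mex{2,1,0,1,0} = 3
G(10) = mex{3,0,1,0,1} = 2
G(11) = mex{2,1,0,1,0} = 3
G(12) = mex{3,2,1,0,1} = 4
G_B(12) = 4.
Heap C, S = {1, 3, 5, 6, 7}:
G(0) = 0
G(1) = mex{0} = 1
G(2) = mex{1} = 0
G(3) = mex{0,0} = 1
G(4) = mex{1,1} = 0
G(5) = mex{0,0,0} = 1
G(6) = mex{1,1,1,0} = 2
G(7) = mex{2,0,0,1,0} = 3
G(8) = mex{3,1,1,0,1} = 2
G(9) = mex{2,2,0,1,0} = 3
G(10) = mex{3,3,1,0,1} = 2
G(11) = mex{2,2,2,1,0} = 3
G(12) = mex{3,3,3,2,1} = 0
G(13) = mex{0,2,2,3,2} = 1
G(14) = mex{1,3,3,2,3} = 0
G(15) = mex{0,0,2,3,2} = 1
G_C(15) = 1.
Combined Grundy value = 1 ⊕ 4 ⊕ 1 = 4.
A winning move leaves total XOR = 0, i.e. changes one component's Grundy value g to g ⊕ X where X is the current total.
Heap A: need g' = 1⊕4 = 5. Options: 13−1→G=0, 13−3→G=0. Hits: 0.
Heap B: need g' = 4⊕4 = 0. Options: 12−1→G=3, 12−6→G=2, 12−7→G=1, 12−8→G=0, 12−9→G=1. Hits: 1.
Heap C: need g' = 1⊕4 = 5. Options: 15−1→G=0, 15−3→G=0, 15−5→G=2, 15−6→G=3, 15−7→G=2. Hits: 0.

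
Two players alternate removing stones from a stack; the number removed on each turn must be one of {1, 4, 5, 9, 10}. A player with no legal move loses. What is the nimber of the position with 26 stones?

2

n :  0  1  2  3  4  5  6  7  8  9 10 11 12 13 14 15 16 17 18 19 20 21 22 23 24 25 26
G :  0  1  0  1  2  3  2  3  0  1  4  5  2  3  0  1  0  1  2  3  2  3  0  1  4  5  2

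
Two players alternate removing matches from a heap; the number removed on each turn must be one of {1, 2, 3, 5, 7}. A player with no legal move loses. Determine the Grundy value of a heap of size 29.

1

n :  0  1  2  3  4  5  6  7  8  9 10 11 12 13 14 15 16 17 18 19 20 21 22 23 24 25 26 27 28 29
G :  0  1  2  3  0  1  2  3  0  1  2  3  0  1  2  3  0  1  2  3  0  1  2  3  0  1  2  3  0  1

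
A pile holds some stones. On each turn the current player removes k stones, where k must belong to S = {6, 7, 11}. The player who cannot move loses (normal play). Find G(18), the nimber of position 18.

G(0) = 0
G(1) = mex{} = 0
G(2) = mex{} = 0
G(3) = mex{} = 0
G(4) = mex{} = 0
G(5) = mex{} = 0
G(6) = mex{0} = 1
G(7) = mex{0,0} = 1
G(8) = mex{0,0} = 1
G(9) = mex{0,0} = 1
G(10) = mex{0,0} = 1
G(11) = mex{0,0,0} = 1
G(12) = mex{1,0,0} = 2
G(13) = mex{1,1,0} = 2
G(14) = mex{1,1,0} = 2
G(15) = mex{1,1,0} = 2
G(16) = mex{1,1,0} = 2
G(17) = mex{1,1,1} = 0
G(18) = mex{2,1,1} = 0

0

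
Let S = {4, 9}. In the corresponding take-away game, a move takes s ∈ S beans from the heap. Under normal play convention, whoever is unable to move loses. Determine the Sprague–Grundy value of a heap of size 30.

n :  0  1  2  3  4  5  6  7  8  9 10 11 12 13 14 15 16 17 18 19 20 21 22 23 24 25 26 27 28 29 30
G :  0  0  0  0  1  1  1  1  0  2  2  2  1  0  0  0  0  1  1  1  1  0  2  2  2  1  0  0  0  0  1

1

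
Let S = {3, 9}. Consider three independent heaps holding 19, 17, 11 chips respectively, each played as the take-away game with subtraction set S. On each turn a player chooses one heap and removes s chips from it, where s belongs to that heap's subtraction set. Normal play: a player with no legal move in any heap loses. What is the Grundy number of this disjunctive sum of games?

All heaps use S = {3, 9}:
G(0) = 0
G(1) = mex{} = 0
G(2) = mex{} = 0
G(3) = mex{0} = 1
G(4) = mex{0} = 1
G(5) = mex{0} = 1
G(6) = mex{1} = 0
G(7) = mex{1} = 0
G(8) = mex{1} = 0
G(9) = mex{0,0} = 1
G(10) = mex{0,0} = 1
G(11) = mex{0,0} = 1
G(12) = mex{1,1} = 0
G(13) = mex{1,1} = 0
G(14) = mex{1,1} = 0
G(15) = mex{0,0} = 1
G(16) = mex{0,0} = 1
G(17) = mex{0,0} = 1
G(18) = mex{1,1} = 0
G(19) = mex{1,1} = 0
Heap A: G(19) = 0.
Heap B: G(17) = 1.
Heap C: G(11) = 1.
Combined Grundy value = 0 ⊕ 1 ⊕ 1 = 0.

0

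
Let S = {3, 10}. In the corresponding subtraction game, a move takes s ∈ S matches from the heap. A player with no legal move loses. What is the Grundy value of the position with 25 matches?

n :  0  1  2  3  4  5  6  7  8  9 10 11 12 13 14 15 16 17 18 19 20 21 22 23 24 25
G :  0  0  0  1  1  1  0  0  0  1  1  1  2  0  0  0  1  1  1  0  0  0  1  1  1  2

2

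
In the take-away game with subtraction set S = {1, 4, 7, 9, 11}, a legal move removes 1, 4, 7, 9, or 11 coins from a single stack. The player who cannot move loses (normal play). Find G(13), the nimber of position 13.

3

n :  0  1  2  3  4  5  6  7  8  9 10 11 12 13
G :  0  1  0  1  2  0  1  2  0  1  0  1  2  3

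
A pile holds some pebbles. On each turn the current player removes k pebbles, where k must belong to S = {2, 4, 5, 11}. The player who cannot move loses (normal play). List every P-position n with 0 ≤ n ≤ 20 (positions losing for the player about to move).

n :  0  1  2  3  4  5  6  7  8  9 10 11 12 13 14 15 16 17 18 19 20
G :  0  0  1  1  2  2  3  0  0  1  1  2  2  3  0  0  1  1  2  2  3
P-positions are exactly the n with G(n) = 0.

0, 1, 7, 8, 14, 15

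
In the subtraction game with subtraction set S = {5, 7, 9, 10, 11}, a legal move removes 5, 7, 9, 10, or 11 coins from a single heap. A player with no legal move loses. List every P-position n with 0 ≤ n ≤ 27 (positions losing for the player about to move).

n :  0  1  2  3  4  5  6  7  8  9 10 11 12 13 14 15 16 17 18 19 20 21 22 23 24 25 26 27
G :  0  0  0  0  0  1  1  1  1  1  2  2  2  2  2  3  0  0  0  0  0  1  1  1  1  1  2  2
P-positions are exactly the n with G(n) = 0.

0, 1, 2, 3, 4, 16, 17, 18, 19, 20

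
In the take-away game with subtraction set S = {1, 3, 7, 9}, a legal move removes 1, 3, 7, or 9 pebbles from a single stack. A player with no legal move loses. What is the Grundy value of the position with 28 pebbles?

0

n :  0  1  2  3  4  5  6  7  8  9 10 11 12 13 14 15 16 17 18 19 20 21 22 23 24 25 26 27 28
G :  0  1  0  1  0  1  0  1  0  1  0  1  0  1  0  1  0  1  0  1  0  1  0  1  0  1  0  1  0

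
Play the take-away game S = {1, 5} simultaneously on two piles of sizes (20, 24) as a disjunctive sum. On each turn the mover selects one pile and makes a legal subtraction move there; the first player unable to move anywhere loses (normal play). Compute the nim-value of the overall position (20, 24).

0

All piles use S = {1, 5}:
n :  0  1  2  3  4  5  6  7  8  9 10 11 12 13 14 15 16 17 18 19 20 21 22 23 24
G :  0  1  0  1  0  1  0  1  0  1  0  1  0  1  0  1  0  1  0  1  0  1  0  1  0
Pile A: G(20) = 0.
Pile B: G(24) = 0.
Combined Grundy value = 0 ⊕ 0 = 0.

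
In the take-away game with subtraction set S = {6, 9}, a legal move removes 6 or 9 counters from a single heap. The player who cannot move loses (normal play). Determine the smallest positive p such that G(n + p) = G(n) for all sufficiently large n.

15

G(0) = 0
G(1) = mex{} = 0
G(2) = mex{} = 0
G(3) = mex{} = 0
G(4) = mex{} = 0
G(5) = mex{} = 0
G(6) = mex{0} = 1
G(7) = mex{0} = 1
G(8) = mex{0} = 1
G(9) = mex{0,0} = 1
G(10) = mex{0,0} = 1
G(11) = mex{0,0} = 1
G(12) = mex{1,0} = 2
G(13) = mex{1,0} = 2
G(14) = mex{1,0} = 2
G(15) = mex{1,1} = 0
G(16) = mex{1,1} = 0
G(17) = mex{1,1} = 0
G(18) = mex{2,1} = 0
G(19) = mex{2,1} = 0
G(20) = mex{2,1} = 0
G(21) = mex{0,2} = 1
G(22) = mex{0,2} = 1
G(23) = mex{0,2} = 1
G(24) = mex{0,0} = 1
G(25) = mex{0,0} = 1
G(26) = mex{0,0} = 1
G(27) = mex{1,0} = 2
G(28) = mex{1,0} = 2
G(29) = mex{1,0} = 2
G(30) = mex{1,1} = 0
G(31) = mex{1,1} = 0
G(n+15) = G(n) holds for n = 0,…,8 (a full window of length max(S) = 9), so the sequence is purely periodic with period 15.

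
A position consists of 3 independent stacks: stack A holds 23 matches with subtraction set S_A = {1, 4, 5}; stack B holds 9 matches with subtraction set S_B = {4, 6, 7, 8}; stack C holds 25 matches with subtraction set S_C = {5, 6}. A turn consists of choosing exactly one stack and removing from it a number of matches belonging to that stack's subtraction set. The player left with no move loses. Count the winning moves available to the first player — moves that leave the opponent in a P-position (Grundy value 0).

3

Stack A, S = {1, 4, 5}:
n :  0  1  2  3  4  5  6  7  8  9 10 11 12 13 14 15 16 17 18 19 20 21 22 23
G :  0  1  0  1  2  3  2  3  0  1  0  1  2  3  2  3  0  1  0  1  2  3  2  3
G_A(23) = 3.
Stack B, S = {4, 6, 7, 8}:
n : 0 1 2 3 4 5 6 7 8 9
G : 0 0 0 0 1 1 1 1 2 2
G_B(9) = 2.
Stack C, S = {5, 6}:
n :  0  1  2  3  4  5  6  7  8  9 10 11 12 13 14 15 16 17 18 19 20 21 22 23 24 25
G :  0  0  0  0  0  1  1  1  1  1  2  0  0  0  0  0  1  1  1  1  1  2  0  0  0  0
G_C(25) = 0.
Combined Grundy value = 3 ⊕ 2 ⊕ 0 = 1.
A winning move leaves total XOR = 0, i.e. changes one component's Grundy value g to g ⊕ X where X is the current total.
Stack A: need g' = 3⊕1 = 2. Options: 23−1→G=2, 23−4→G=1, 23−5→G=0. Hits: 1.
Stack B: need g' = 2⊕1 = 3. Options: 9−4→G=1, 9−6→G=0, 9−7→G=0, 9−8→G=0. Hits: 0.
Stack C: need g' = 0⊕1 = 1. Options: 25−5→G=1, 25−6→G=1. Hits: 2.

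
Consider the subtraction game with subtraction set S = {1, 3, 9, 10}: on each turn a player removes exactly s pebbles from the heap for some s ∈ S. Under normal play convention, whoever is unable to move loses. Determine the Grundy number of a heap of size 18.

2

n :  0  1  2  3  4  5  6  7  8  9 10 11 12 13 14 15 16 17 18
G :  0  1  0  1  0  1  0  1  0  1  2  3  2  3  2  3  2  3  2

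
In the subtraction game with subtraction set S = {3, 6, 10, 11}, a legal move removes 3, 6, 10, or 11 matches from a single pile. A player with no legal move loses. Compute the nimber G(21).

G(0) = 0
G(1) = mex{} = 0
G(2) = mex{} = 0
G(3) = mex{0} = 1
G(4) = mex{0} = 1
G(5) = mex{0} = 1
G(6) = mex{1,0} = 2
G(7) = mex{1,0} = 2
G(8) = mex{1,0} = 2
G(9) = mex{2,1} = 0
G(10) = mex{2,1,0} = 3
G(11) = mex{2,1,0,0} = 3
G(12) = mex{0,2,0,0} = 1
G(13) = mex{3,2,1,0} = 4
G(14) = mex{3,2,1,1} = 0
G(15) = mex{1,0,1,1} = 2
G(16) = mex{4,3,2,1} = 0
G(17) = mex{0,3,2,2} = 1
G(18) = mex{2,1,2,2} = 0
G(19) = mex{0,4,0,2} = 1
G(20) = mex{1,0,3,0} = 2
G(21) = mex{0,2,3,3} = 1

1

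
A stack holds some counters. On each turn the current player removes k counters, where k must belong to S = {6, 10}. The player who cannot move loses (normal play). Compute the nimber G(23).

1

n :  0  1  2  3  4  5  6  7  8  9 10 11 12 13 14 15 16 17 18 19 20 21 22 23
G :  0  0  0  0  0  0  1  1  1  1  1  1  2  2  2  2  0  0  0  0  0  0  1  1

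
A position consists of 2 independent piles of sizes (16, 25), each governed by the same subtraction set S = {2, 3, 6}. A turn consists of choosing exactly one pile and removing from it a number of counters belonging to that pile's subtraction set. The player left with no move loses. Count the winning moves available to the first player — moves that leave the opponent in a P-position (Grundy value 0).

0

All piles use S = {2, 3, 6}:
n :  0  1  2  3  4  5  6  7  8  9 10 11 12 13 14 15 16 17 18 19 20 21 22 23 24 25
G :  0  0  1  1  2  0  3  1  2  0  0  1  1  2  0  3  1  2  0  0  1  1  2  0  3  1
Pile A: G(16) = 1.
Pile B: G(25) = 1.
Combined Grundy value = 1 ⊕ 1 = 0.
A winning move leaves total XOR = 0, i.e. changes one component's Grundy value g to g ⊕ X where X is the current total.
Pile A: target g' = 1⊕0 = 1, but every legal move changes the Grundy value (mex property), so 0 moves.
Pile B: target g' = 1⊕0 = 1, but every legal move changes the Grundy value (mex property), so 0 moves.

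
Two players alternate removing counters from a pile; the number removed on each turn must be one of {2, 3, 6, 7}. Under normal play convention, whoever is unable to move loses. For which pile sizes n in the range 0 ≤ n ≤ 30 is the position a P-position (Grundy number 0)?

0, 1, 5, 9, 10, 14, 18, 19, 23, 27, 28

G(0) = 0
G(1) = mex{} = 0
G(2) = mex{0} = 1
G(3) = mex{0,0} = 1
G(4) = mex{1,0} = 2
G(5) = mex{1,1} = 0
G(6) = mex{2,1,0} = 3
G(7) = mex{0,2,0,0} = 1
G(8) = mex{3,0,1,0} = 2
G(9) = mex{1,3,1,1} = 0
G(10) = mex{2,1,2,1} = 0
G(11) = mex{0,2,0,2} = 1
G(12) = mex{0,0,3,0} = 1
G(13) = mex{1,0,1,3} = 2
G(14) = mex{1,1,2,1} = 0
G(15) = mex{2,1,0,2} = 3
G(16) = mex{0,2,0,0} = 1
G(17) = mex{3,0,1,0} = 2
G(18) = mex{1,3,1,1} = 0
G(19) = mex{2,1,2,1} = 0
G(20) = mex{0,2,0,2} = 1
G(21) = mex{0,0,3,0} = 1
G(22) = mex{1,0,1,3} = 2
G(23) = mex{1,1,2,1} = 0
G(24) = mex{2,1,0,2} = 3
G(25) = mex{0,2,0,0} = 1
G(26) = mex{3,0,1,0} = 2
G(27) = mex{1,3,1,1} = 0
G(28) = mex{2,1,2,1} = 0
G(29) = mex{0,2,0,2} = 1
G(30) = mex{0,0,3,0} = 1
P-positions are exactly the n with G(n) = 0.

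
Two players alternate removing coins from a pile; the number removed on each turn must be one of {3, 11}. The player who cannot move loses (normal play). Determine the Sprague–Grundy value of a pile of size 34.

G(0) = 0
G(1) = mex{} = 0
G(2) = mex{} = 0
G(3) = mex{0} = 1
G(4) = mex{0} = 1
G(5) = mex{0} = 1
G(6) = mex{1} = 0
G(7) = mex{1} = 0
G(8) = mex{1} = 0
G(9) = mex{0} = 1
G(10) = mex{0} = 1
G(11) = mex{0,0} = 1
G(12) = mex{1,0} = 2
G(13) = mex{1,0} = 2
G(14) = mex{1,1} = 0
G(15) = mex{2,1} = 0
G(16) = mex{2,1} = 0
G(17) = mex{0,0} = 1
G(18) = mex{0,0} = 1
G(19) = mex{0,0} = 1
G(20) = mex{1,1} = 0
G(21) = mex{1,1} = 0
G(22) = mex{1,1} = 0
G(23) = mex{0,2} = 1
G(24) = mex{0,2} = 1
G(25) = mex{0,0} = 1
G(26) = mex{1,0} = 2
G(27) = mex{1,0} = 2
G(28) = mex{1,1} = 0
G(29) = mex{2,1} = 0
G(30) = mex{2,1} = 0
G(31) = mex{0,0} = 1
G(32) = mex{0,0} = 1
G(33) = mex{0,0} = 1
G(34) = mex{1,1} = 0

0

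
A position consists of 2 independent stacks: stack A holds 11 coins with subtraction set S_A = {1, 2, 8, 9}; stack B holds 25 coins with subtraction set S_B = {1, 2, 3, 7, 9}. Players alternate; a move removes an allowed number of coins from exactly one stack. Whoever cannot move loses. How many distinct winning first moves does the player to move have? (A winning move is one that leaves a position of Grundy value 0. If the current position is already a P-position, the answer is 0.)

0

Stack A, S = {1, 2, 8, 9}:
G(0) = 0
G(1) = mex{0} = 1
G(2) = mex{1,0} = 2
G(3) = mex{2,1} = 0
G(4) = mex{0,2} = 1
G(5) = mex{1,0} = 2
G(6) = mex{2,1} = 0
G(7) = mex{0,2} = 1
G(8) = mex{1,0,0} = 2
G(9) = mex{2,1,1,0} = 3
G(10) = mex{3,2,2,1} = 0
G(11) = mex{0,3,0,2} = 1
G_A(11) = 1.
Stack B, S = {1, 2, 3, 7, 9}:
n :  0  1  2  3  4  5  6  7  8  9 10 11 12 13 14 15 16 17 18 19 20 21 22 23 24 25
G :  0  1  2  3  0  1  2  3  0  1  2  3  0  1  2  3  0  1  2  3  0  1  2  3  0  1
G_B(25) = 1.
Combined Grundy value = 1 ⊕ 1 = 0.
A winning move leaves total XOR = 0, i.e. changes one component's Grundy value g to g ⊕ X where X is the current total.
Stack A: target g' = 1⊕0 = 1, but every legal move changes the Grundy value (mex property), so 0 moves.
Stack B: target g' = 1⊕0 = 1, but every legal move changes the Grundy value (mex property), so 0 moves.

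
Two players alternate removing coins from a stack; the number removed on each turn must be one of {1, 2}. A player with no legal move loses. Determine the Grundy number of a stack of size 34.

n :  0  1  2  3  4  5  6  7  8  9 10 11 12 13 14 15 16 17 18 19 20 21 22 23 24 25 26 27 28 29 30 31 32 33 34
G :  0  1  2  0  1  2  0  1  2  0  1  2  0  1  2  0  1  2  0  1  2  0  1  2  0  1  2  0  1  2  0  1  2  0  1

1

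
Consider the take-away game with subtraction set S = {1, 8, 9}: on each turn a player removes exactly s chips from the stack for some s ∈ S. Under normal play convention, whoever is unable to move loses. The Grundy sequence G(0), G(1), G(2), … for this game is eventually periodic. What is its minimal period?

16

G(0) = 0
G(1) = mex{0} = 1
G(2) = mex{1} = 0
G(3) = mex{0} = 1
G(4) = mex{1} = 0
G(5) = mex{0} = 1
G(6) = mex{1} = 0
G(7) = mex{0} = 1
G(8) = mex{1,0} = 2
G(9) = mex{2,1,0} = 3
G(10) = mex{3,0,1} = 2
G(11) = mex{2,1,0} = 3
G(12) = mex{3,0,1} = 2
G(13) = mex{2,1,0} = 3
G(14) = mex{3,0,1} = 2
G(15) = mex{2,1,0} = 3
G(16) = mex{3,2,1} = 0
G(17) = mex{0,3,2} = 1
G(18) = mex{1,2,3} = 0
G(19) = mex{0,3,2} = 1
G(20) = mex{1,2,3} = 0
G(21) = mex{0,3,2} = 1
G(22) = mex{1,2,3} = 0
G(23) = mex{0,3,2} = 1
G(24) = mex{1,0,3} = 2
G(25) = mex{2,1,0} = 3
G(26) = mex{3,0,1} = 2
G(27) = mex{2,1,0} = 3
G(28) = mex{3,0,1} = 2
G(29) = mex{2,1,0} = 3
G(30) = mex{3,0,1} = 2
G(31) = mex{2,1,0} = 3
G(32) = mex{3,2,1} = 0
G(33) = mex{0,3,2} = 1
G(n+16) = G(n) holds for n = 0,…,8 (a full window of length max(S) = 9), so the sequence is purely periodic with period 16.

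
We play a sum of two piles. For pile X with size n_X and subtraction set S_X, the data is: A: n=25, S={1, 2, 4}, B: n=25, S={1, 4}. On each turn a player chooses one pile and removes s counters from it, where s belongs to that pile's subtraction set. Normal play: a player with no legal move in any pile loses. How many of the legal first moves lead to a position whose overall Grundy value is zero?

Pile A, S = {1, 2, 4}:
n :  0  1  2  3  4  5  6  7  8  9 10 11 12 13 14 15 16 17 18 19 20 21 22 23 24 25
G :  0  1  2  0  1  2  0  1  2  0  1  2  0  1  2  0  1  2  0  1  2  0  1  2  0  1
G_A(25) = 1.
Pile B, S = {1, 4}:
G(0) = 0
G(1) = mex{0} = 1
G(2) = mex{1} = 0
G(3) = mex{0} = 1
G(4) = mex{1,0} = 2
G(5) = mex{2,1} = 0
G(6) = mex{0,0} = 1
G(7) = mex{1,1} = 0
G(8) = mex{0,2} = 1
G(9) = mex{1,0} = 2
G(10) = mex{2,1} = 0
G(11) = mex{0,0} = 1
G(12) = mex{1,1} = 0
G(13) = mex{0,2} = 1
G(14) = mex{1,0} = 2
G(15) = mex{2,1} = 0
G(16) = mex{0,0} = 1
G(17) = mex{1,1} = 0
G(18) = mex{0,2} = 1
G(19) = mex{1,0} = 2
G(20) = mex{2,1} = 0
G(21) = mex{0,0} = 1
G(22) = mex{1,1} = 0
G(23) = mex{0,2} = 1
G(24) = mex{1,0} = 2
G(25) = mex{2,1} = 0
G_B(25) = 0.
Combined Grundy value = 1 ⊕ 0 = 1.
A winning move leaves total XOR = 0, i.e. changes one component's Grundy value g to g ⊕ X where X is the current total.
Pile A: need g' = 1⊕1 = 0. Options: 25−1→G=0, 25−2→G=2, 25−4→G=0. Hits: 2.
Pile B: need g' = 0⊕1 = 1. Options: 25−1→G=2, 25−4→G=1. Hits: 1.

3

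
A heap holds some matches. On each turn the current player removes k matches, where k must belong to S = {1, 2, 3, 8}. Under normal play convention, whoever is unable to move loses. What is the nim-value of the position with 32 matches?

1

G(0) = 0
G(1) = mex{0} = 1
G(2) = mex{1,0} = 2
G(3) = mex{2,1,0} = 3
G(4) = mex{3,2,1} = 0
G(5) = mex{0,3,2} = 1
G(6) = mex{1,0,3} = 2
G(7) = mex{2,1,0} = 3
G(8) = mex{3,2,1,0} = 4
G(9) = mex{4,3,2,1} = 0
G(10) = mex{0,4,3,2} = 1
G(11) = mex{1,0,4,3} = 2
G(12) = mex{2,1,0,0} = 3
G(13) = mex{3,2,1,1} = 0
G(14) = mex{0,3,2,2} = 1
G(15) = mex{1,0,3,3} = 2
G(16) = mex{2,1,0,4} = 3
G(17) = mex{3,2,1,0} = 4
G(18) = mex{4,3,2,1} = 0
G(19) = mex{0,4,3,2} = 1
G(20) = mex{1,0,4,3} = 2
G(21) = mex{2,1,0,0} = 3
G(22) = mex{3,2,1,1} = 0
G(23) = mex{0,3,2,2} = 1
G(24) = mex{1,0,3,3} = 2
G(25) = mex{2,1,0,4} = 3
G(26) = mex{3,2,1,0} = 4
G(27) = mex{4,3,2,1} = 0
G(28) = mex{0,4,3,2} = 1
G(29) = mex{1,0,4,3} = 2
G(30) = mex{2,1,0,0} = 3
G(31) = mex{3,2,1,1} = 0
G(32) = mex{0,3,2,2} = 1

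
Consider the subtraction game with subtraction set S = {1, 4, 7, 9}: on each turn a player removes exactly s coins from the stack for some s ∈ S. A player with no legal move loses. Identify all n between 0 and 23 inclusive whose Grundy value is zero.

0, 2, 5, 8, 10, 13, 16, 18, 21

G(0) = 0
G(1) = mex{0} = 1
G(2) = mex{1} = 0
G(3) = mex{0} = 1
G(4) = mex{1,0} = 2
G(5) = mex{2,1} = 0
G(6) = mex{0,0} = 1
G(7) = mex{1,1,0} = 2
G(8) = mex{2,2,1} = 0
G(9) = mex{0,0,0,0} = 1
G(10) = mex{1,1,1,1} = 0
G(11) = mex{0,2,2,0} = 1
G(12) = mex{1,0,0,1} = 2
G(13) = mex{2,1,1,2} = 0
G(14) = mex{0,0,2,0} = 1
G(15) = mex{1,1,0,1} = 2
G(16) = mex{2,2,1,2} = 0
G(17) = mex{0,0,0,0} = 1
G(18) = mex{1,1,1,1} = 0
G(19) = mex{0,2,2,0} = 1
G(20) = mex{1,0,0,1} = 2
G(21) = mex{2,1,1,2} = 0
G(22) = mex{0,0,2,0} = 1
G(23) = mex{1,1,0,1} = 2
P-positions are exactly the n with G(n) = 0.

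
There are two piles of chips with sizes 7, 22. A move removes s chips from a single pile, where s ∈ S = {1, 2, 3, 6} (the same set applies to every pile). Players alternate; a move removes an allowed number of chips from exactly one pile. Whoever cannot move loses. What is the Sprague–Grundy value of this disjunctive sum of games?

1

All piles use S = {1, 2, 3, 6}:
n :  0  1  2  3  4  5  6  7  8  9 10 11 12 13 14 15 16 17 18 19 20 21 22
G :  0  1  2  3  0  1  2  3  0  1  2  3  0  1  2  3  0  1  2  3  0  1  2
Pile A: G(7) = 3.
Pile B: G(22) = 2.
Combined Grundy value = 3 ⊕ 2 = 1.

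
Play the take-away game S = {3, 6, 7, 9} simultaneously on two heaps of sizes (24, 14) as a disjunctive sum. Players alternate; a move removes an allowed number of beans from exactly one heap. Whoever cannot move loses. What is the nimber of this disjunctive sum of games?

0

All heaps use S = {3, 6, 7, 9}:
n :  0  1  2  3  4  5  6  7  8  9 10 11 12 13 14 15 16 17 18 19 20 21 22 23 24
G :  0  0  0  1  1  1  2  2  2  3  3  3  0  0  0  1  1  1  2  2  2  3  3  3  0
Heap A: G(24) = 0.
Heap B: G(14) = 0.
Combined Grundy value = 0 ⊕ 0 = 0.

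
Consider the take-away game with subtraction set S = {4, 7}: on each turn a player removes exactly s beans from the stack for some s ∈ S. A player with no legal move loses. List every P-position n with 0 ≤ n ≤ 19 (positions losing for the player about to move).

G(0) = 0
G(1) = mex{} = 0
G(2) = mex{} = 0
G(3) = mex{} = 0
G(4) = mex{0} = 1
G(5) = mex{0} = 1
G(6) = mex{0} = 1
G(7) = mex{0,0} = 1
G(8) = mex{1,0} = 2
G(9) = mex{1,0} = 2
G(10) = mex{1,0} = 2
G(11) = mex{1,1} = 0
G(12) = mex{2,1} = 0
G(13) = mex{2,1} = 0
G(14) = mex{2,1} = 0
G(15) = mex{0,2} = 1
G(16) = mex{0,2} = 1
G(17) = mex{0,2} = 1
G(18) = mex{0,0} = 1
G(19) = mex{1,0} = 2
P-positions are exactly the n with G(n) = 0.

0, 1, 2, 3, 11, 12, 13, 14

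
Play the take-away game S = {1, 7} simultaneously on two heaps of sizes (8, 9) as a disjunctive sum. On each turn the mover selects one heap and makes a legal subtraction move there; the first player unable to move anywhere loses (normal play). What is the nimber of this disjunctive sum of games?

1

All heaps use S = {1, 7}:
n : 0 1 2 3 4 5 6 7 8 9
G : 0 1 0 1 0 1 0 1 0 1
Heap A: G(8) = 0.
Heap B: G(9) = 1.
Combined Grundy value = 0 ⊕ 1 = 1.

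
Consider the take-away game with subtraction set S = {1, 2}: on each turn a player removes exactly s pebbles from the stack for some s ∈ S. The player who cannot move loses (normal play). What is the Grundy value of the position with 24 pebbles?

G(0) = 0
G(1) = mex{0} = 1
G(2) = mex{1,0} = 2
G(3) = mex{2,1} = 0
G(4) = mex{0,2} = 1
G(5) = mex{1,0} = 2
G(6) = mex{2,1} = 0
G(7) = mex{0,2} = 1
G(8) = mex{1,0} = 2
G(9) = mex{2,1} = 0
G(10) = mex{0,2} = 1
G(11) = mex{1,0} = 2
G(12) = mex{2,1} = 0
G(13) = mex{0,2} = 1
G(14) = mex{1,0} = 2
G(15) = mex{2,1} = 0
G(16) = mex{0,2} = 1
G(17) = mex{1,0} = 2
G(18) = mex{2,1} = 0
G(19) = mex{0,2} = 1
G(20) = mex{1,0} = 2
G(21) = mex{2,1} = 0
G(22) = mex{0,2} = 1
G(23) = mex{1,0} = 2
G(24) = mex{2,1} = 0

0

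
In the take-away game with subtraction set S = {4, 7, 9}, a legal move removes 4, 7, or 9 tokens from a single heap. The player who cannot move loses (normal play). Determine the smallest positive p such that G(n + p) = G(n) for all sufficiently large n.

n :  0  1  2  3  4  5  6  7  8  9 10 11 12 13 14 15 16 17 18 19 20 21 22 23 24 25 26 27
G :  0  0  0  0  1  1  1  1  2  2  2  2  3  0  0  0  0  1  1  1  1  2  2  2  2  3  0  0
G(n+13) = G(n) holds for n = 0,…,8 (a full window of length max(S) = 9), so the sequence is purely periodic with period 13.

13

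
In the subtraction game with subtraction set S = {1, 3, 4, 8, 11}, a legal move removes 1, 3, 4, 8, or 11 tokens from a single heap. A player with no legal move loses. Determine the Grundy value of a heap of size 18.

G(0) = 0
G(1) = mex{0} = 1
G(2) = mex{1} = 0
G(3) = mex{0,0} = 1
G(4) = mex{1,1,0} = 2
G(5) = mex{2,0,1} = 3
G(6) = mex{3,1,0} = 2
G(7) = mex{2,2,1} = 0
G(8) = mex{0,3,2,0} = 1
G(9) = mex{1,2,3,1} = 0
G(10) = mex{0,0,2,0} = 1
G(11) = mex{1,1,0,1,0} = 2
G(12) = mex{2,0,1,2,1} = 3
G(13) = mex{3,1,0,3,0} = 2
G(14) = mex{2,2,1,2,1} = 0
G(15) = mex{0,3,2,0,2} = 1
G(16) = mex{1,2,3,1,3} = 0
G(17) = mex{0,0,2,0,2} = 1
G(18) = mex{1,1,0,1,0} = 2

2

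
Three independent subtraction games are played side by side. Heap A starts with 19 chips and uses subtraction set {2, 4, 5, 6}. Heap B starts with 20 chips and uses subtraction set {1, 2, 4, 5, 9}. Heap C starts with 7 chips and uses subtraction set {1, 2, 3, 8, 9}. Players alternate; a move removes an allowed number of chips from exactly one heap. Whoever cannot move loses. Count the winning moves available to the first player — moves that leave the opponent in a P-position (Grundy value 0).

4

Heap A, S = {2, 4, 5, 6}:
n :  0  1  2  3  4  5  6  7  8  9 10 11 12 13 14 15 16 17 18 19
G :  0  0  1  1  2  2  3  3  0  0  1  1  2  2  3  3  0  0  1  1
G_A(19) = 1.
Heap B, S = {1, 2, 4, 5, 9}:
G(0) = 0
G(1) = mex{0} = 1
G(2) = mex{1,0} = 2
G(3) = mex{2,1} = 0
G(4) = mex{0,2,0} = 1
G(5) = mex{1,0,1,0} = 2
G(6) = mex{2,1,2,1} = 0
G(7) = mex{0,2,0,2} = 1
G(8) = mex{1,0,1,0} = 2
G(9) = mex{2,1,2,1,0} = 3
G(10) = mex{3,2,0,2,1} = 4
G(11) = mex{4,3,1,0,2} = 5
G(12) = mex{5,4,2,1,0} = 3
G(13) = mex{3,5,3,2,1} = 0
G(14) = mex{0,3,4,3,2} = 1
G(15) = mex{1,0,5,4,0} = 2
G(16) = mex{2,1,3,5,1} = 0
G(17) = mex{0,2,0,3,2} = 1
G(18) = mex{1,0,1,0,3} = 2
G(19) = mex{2,1,2,1,4} = 0
G(20) = mex{0,2,0,2,5} = 1
G_B(20) = 1.
Heap C, S = {1, 2, 3, 8, 9}:
G(0) = 0
G(1) = mex{0} = 1
G(2) = mex{1,0} = 2
G(3) = mex{2,1,0} = 3
G(4) = mex{3,2,1} = 0
G(5) = mex{0,3,2} = 1
G(6) = mex{1,0,3} = 2
G(7) = mex{2,1,0} = 3
G_C(7) = 3.
Combined Grundy value = 1 ⊕ 1 ⊕ 3 = 3.
A winning move leaves total XOR = 0, i.e. changes one component's Grundy value g to g ⊕ X where X is the current total.
Heap A: need g' = 1⊕3 = 2. Options: 19−2→G=0, 19−4→G=3, 19−5→G=3, 19−6→G=2. Hits: 1.
Heap B: need g' = 1⊕3 = 2. Options: 20−1→G=0, 20−2→G=2, 20−4→G=0, 20−5→G=2, 20−9→G=5. Hits: 2.
Heap C: need g' = 3⊕3 = 0. Options: 7−1→G=2, 7−2→G=1, 7−3→G=0. Hits: 1.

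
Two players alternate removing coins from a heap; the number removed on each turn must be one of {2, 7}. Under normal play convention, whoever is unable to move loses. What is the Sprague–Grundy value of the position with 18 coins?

0

n :  0  1  2  3  4  5  6  7  8  9 10 11 12 13 14 15 16 17 18
G :  0  0  1  1  0  0  1  1  2  0  0  1  1  0  0  1  1  2  0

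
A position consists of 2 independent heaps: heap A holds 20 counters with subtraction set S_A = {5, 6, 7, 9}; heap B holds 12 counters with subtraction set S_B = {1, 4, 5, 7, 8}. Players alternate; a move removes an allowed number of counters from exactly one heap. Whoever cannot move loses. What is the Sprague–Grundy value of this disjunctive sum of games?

Heap A, S = {5, 6, 7, 9}:
G(0) = 0
G(1) = mex{} = 0
G(2) = mex{} = 0
G(3) = mex{} = 0
G(4) = mex{} = 0
G(5) = mex{0} = 1
G(6) = mex{0,0} = 1
G(7) = mex{0,0,0} = 1
G(8) = mex{0,0,0} = 1
G(9) = mex{0,0,0,0} = 1
G(10) = mex{1,0,0,0} = 2
G(11) = mex{1,1,0,0} = 2
G(12) = mex{1,1,1,0} = 2
G(13) = mex{1,1,1,0} = 2
G(14) = mex{1,1,1,1} = 0
G(15) = mex{2,1,1,1} = 0
G(16) = mex{2,2,1,1} = 0
G(17) = mex{2,2,2,1} = 0
G(18) = mex{2,2,2,1} = 0
G(19) = mex{0,2,2,2} = 1
G(20) = mex{0,0,2,2} = 1
G_A(20) = 1.
Heap B, S = {1, 4, 5, 7, 8}:
G(0) = 0
G(1) = mex{0} = 1
G(2) = mex{1} = 0
G(3) = mex{0} = 1
G(4) = mex{1,0} = 2
G(5) = mex{2,1,0} = 3
G(6) = mex{3,0,1} = 2
G(7) = mex{2,1,0,0} = 3
G(8) = mex{3,2,1,1,0} = 4
G(9) = mex{4,3,2,0,1} = 5
G(10) = mex{5,2,3,1,0} = 4
G(11) = mex{4,3,2,2,1} = 0
G(12) = mex{0,4,3,3,2} = 1
G_B(12) = 1.
Combined Grundy value = 1 ⊕ 1 = 0.

0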